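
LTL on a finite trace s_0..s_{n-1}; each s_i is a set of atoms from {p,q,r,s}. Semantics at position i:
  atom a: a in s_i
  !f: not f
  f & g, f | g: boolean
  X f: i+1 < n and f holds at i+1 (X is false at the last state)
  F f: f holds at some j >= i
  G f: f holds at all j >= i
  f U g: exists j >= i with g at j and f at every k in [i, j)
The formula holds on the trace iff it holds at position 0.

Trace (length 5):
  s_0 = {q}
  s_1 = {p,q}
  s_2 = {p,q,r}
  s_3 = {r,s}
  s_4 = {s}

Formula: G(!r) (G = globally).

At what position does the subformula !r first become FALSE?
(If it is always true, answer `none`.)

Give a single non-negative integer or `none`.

s_0={q}: !r=True r=False
s_1={p,q}: !r=True r=False
s_2={p,q,r}: !r=False r=True
s_3={r,s}: !r=False r=True
s_4={s}: !r=True r=False
G(!r) holds globally = False
First violation at position 2.

Answer: 2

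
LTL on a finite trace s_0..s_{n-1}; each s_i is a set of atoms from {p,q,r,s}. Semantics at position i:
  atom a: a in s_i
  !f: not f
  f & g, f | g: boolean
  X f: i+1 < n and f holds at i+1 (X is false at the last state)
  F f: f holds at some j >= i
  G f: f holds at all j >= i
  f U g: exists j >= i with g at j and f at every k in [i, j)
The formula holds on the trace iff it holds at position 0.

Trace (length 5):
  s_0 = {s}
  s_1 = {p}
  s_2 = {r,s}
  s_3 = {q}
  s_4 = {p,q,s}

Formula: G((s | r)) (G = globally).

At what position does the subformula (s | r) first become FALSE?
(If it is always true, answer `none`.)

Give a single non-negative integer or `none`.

s_0={s}: (s | r)=True s=True r=False
s_1={p}: (s | r)=False s=False r=False
s_2={r,s}: (s | r)=True s=True r=True
s_3={q}: (s | r)=False s=False r=False
s_4={p,q,s}: (s | r)=True s=True r=False
G((s | r)) holds globally = False
First violation at position 1.

Answer: 1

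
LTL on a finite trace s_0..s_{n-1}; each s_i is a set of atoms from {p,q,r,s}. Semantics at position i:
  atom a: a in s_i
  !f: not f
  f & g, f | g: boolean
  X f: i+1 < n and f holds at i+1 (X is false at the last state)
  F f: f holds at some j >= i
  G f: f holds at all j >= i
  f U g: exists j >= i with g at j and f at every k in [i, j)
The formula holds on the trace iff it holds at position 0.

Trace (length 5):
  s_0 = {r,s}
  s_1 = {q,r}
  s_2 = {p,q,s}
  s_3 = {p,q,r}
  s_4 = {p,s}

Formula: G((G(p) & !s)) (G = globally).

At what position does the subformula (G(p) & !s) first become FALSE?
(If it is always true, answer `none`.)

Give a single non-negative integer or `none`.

s_0={r,s}: (G(p) & !s)=False G(p)=False p=False !s=False s=True
s_1={q,r}: (G(p) & !s)=False G(p)=False p=False !s=True s=False
s_2={p,q,s}: (G(p) & !s)=False G(p)=True p=True !s=False s=True
s_3={p,q,r}: (G(p) & !s)=True G(p)=True p=True !s=True s=False
s_4={p,s}: (G(p) & !s)=False G(p)=True p=True !s=False s=True
G((G(p) & !s)) holds globally = False
First violation at position 0.

Answer: 0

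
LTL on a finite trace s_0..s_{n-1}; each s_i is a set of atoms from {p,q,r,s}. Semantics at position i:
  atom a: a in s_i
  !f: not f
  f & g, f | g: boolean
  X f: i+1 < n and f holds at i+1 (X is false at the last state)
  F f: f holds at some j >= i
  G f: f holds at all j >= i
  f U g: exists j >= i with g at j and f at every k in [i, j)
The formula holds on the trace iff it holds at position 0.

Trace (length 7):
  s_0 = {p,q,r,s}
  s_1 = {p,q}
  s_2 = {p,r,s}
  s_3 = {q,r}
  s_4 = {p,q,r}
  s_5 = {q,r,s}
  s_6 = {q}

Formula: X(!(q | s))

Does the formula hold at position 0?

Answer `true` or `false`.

s_0={p,q,r,s}: X(!(q | s))=False !(q | s)=False (q | s)=True q=True s=True
s_1={p,q}: X(!(q | s))=False !(q | s)=False (q | s)=True q=True s=False
s_2={p,r,s}: X(!(q | s))=False !(q | s)=False (q | s)=True q=False s=True
s_3={q,r}: X(!(q | s))=False !(q | s)=False (q | s)=True q=True s=False
s_4={p,q,r}: X(!(q | s))=False !(q | s)=False (q | s)=True q=True s=False
s_5={q,r,s}: X(!(q | s))=False !(q | s)=False (q | s)=True q=True s=True
s_6={q}: X(!(q | s))=False !(q | s)=False (q | s)=True q=True s=False

Answer: false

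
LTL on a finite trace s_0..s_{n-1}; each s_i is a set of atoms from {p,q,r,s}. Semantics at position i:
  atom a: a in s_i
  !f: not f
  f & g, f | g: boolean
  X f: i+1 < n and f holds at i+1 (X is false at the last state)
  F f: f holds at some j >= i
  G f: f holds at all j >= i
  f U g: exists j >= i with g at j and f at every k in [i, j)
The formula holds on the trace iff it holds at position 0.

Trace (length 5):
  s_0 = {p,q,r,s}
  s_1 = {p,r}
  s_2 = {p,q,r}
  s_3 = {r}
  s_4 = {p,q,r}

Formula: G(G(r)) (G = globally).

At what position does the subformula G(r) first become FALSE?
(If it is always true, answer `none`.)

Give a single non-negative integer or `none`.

s_0={p,q,r,s}: G(r)=True r=True
s_1={p,r}: G(r)=True r=True
s_2={p,q,r}: G(r)=True r=True
s_3={r}: G(r)=True r=True
s_4={p,q,r}: G(r)=True r=True
G(G(r)) holds globally = True
No violation — formula holds at every position.

Answer: none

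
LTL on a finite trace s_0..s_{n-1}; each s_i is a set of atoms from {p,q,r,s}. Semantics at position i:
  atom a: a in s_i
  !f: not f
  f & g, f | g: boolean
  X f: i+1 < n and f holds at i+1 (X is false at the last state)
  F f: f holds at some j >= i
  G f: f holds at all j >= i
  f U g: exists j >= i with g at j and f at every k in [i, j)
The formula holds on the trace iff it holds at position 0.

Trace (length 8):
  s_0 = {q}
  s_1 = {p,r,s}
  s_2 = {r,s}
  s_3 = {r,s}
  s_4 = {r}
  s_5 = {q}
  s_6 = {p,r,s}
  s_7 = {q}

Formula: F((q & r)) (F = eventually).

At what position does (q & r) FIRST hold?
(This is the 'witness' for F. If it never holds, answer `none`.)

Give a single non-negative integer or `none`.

Answer: none

Derivation:
s_0={q}: (q & r)=False q=True r=False
s_1={p,r,s}: (q & r)=False q=False r=True
s_2={r,s}: (q & r)=False q=False r=True
s_3={r,s}: (q & r)=False q=False r=True
s_4={r}: (q & r)=False q=False r=True
s_5={q}: (q & r)=False q=True r=False
s_6={p,r,s}: (q & r)=False q=False r=True
s_7={q}: (q & r)=False q=True r=False
F((q & r)) does not hold (no witness exists).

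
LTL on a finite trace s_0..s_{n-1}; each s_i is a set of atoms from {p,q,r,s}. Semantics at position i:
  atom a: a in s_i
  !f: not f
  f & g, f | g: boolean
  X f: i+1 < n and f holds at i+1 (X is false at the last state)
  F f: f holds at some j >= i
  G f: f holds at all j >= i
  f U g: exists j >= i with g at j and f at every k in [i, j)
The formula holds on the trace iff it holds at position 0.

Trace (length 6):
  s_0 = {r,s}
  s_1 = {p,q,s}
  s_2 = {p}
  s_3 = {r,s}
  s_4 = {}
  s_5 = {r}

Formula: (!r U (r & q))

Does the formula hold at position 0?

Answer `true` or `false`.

Answer: false

Derivation:
s_0={r,s}: (!r U (r & q))=False !r=False r=True (r & q)=False q=False
s_1={p,q,s}: (!r U (r & q))=False !r=True r=False (r & q)=False q=True
s_2={p}: (!r U (r & q))=False !r=True r=False (r & q)=False q=False
s_3={r,s}: (!r U (r & q))=False !r=False r=True (r & q)=False q=False
s_4={}: (!r U (r & q))=False !r=True r=False (r & q)=False q=False
s_5={r}: (!r U (r & q))=False !r=False r=True (r & q)=False q=False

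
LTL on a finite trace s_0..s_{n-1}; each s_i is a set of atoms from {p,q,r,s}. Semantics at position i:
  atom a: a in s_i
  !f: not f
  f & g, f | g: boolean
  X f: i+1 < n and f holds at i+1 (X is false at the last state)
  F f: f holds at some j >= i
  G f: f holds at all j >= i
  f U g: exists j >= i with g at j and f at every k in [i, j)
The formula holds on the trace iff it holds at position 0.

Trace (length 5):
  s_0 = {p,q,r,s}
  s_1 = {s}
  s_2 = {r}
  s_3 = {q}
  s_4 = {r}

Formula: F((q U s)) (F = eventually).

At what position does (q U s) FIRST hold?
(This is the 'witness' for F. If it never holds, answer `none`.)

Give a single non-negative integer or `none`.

Answer: 0

Derivation:
s_0={p,q,r,s}: (q U s)=True q=True s=True
s_1={s}: (q U s)=True q=False s=True
s_2={r}: (q U s)=False q=False s=False
s_3={q}: (q U s)=False q=True s=False
s_4={r}: (q U s)=False q=False s=False
F((q U s)) holds; first witness at position 0.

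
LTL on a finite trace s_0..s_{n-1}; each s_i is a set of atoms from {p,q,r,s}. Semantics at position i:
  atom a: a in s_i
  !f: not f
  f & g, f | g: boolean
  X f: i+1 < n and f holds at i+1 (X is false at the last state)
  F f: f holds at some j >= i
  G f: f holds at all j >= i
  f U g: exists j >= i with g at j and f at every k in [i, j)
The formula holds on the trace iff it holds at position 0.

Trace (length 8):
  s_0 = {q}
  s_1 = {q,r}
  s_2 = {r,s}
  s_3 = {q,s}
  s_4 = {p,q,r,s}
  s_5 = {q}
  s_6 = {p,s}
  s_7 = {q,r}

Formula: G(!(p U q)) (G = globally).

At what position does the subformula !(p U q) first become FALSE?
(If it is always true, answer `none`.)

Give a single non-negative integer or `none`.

Answer: 0

Derivation:
s_0={q}: !(p U q)=False (p U q)=True p=False q=True
s_1={q,r}: !(p U q)=False (p U q)=True p=False q=True
s_2={r,s}: !(p U q)=True (p U q)=False p=False q=False
s_3={q,s}: !(p U q)=False (p U q)=True p=False q=True
s_4={p,q,r,s}: !(p U q)=False (p U q)=True p=True q=True
s_5={q}: !(p U q)=False (p U q)=True p=False q=True
s_6={p,s}: !(p U q)=False (p U q)=True p=True q=False
s_7={q,r}: !(p U q)=False (p U q)=True p=False q=True
G(!(p U q)) holds globally = False
First violation at position 0.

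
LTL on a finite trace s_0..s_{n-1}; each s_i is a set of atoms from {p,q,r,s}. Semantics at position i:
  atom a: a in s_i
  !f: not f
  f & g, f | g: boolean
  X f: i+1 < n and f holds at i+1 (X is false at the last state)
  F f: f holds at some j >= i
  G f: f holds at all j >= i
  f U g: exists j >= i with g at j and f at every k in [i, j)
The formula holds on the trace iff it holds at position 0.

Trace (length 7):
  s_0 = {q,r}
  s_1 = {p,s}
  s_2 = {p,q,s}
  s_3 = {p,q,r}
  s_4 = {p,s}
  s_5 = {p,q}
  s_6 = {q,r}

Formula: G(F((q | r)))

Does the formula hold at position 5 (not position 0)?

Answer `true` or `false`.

s_0={q,r}: G(F((q | r)))=True F((q | r))=True (q | r)=True q=True r=True
s_1={p,s}: G(F((q | r)))=True F((q | r))=True (q | r)=False q=False r=False
s_2={p,q,s}: G(F((q | r)))=True F((q | r))=True (q | r)=True q=True r=False
s_3={p,q,r}: G(F((q | r)))=True F((q | r))=True (q | r)=True q=True r=True
s_4={p,s}: G(F((q | r)))=True F((q | r))=True (q | r)=False q=False r=False
s_5={p,q}: G(F((q | r)))=True F((q | r))=True (q | r)=True q=True r=False
s_6={q,r}: G(F((q | r)))=True F((q | r))=True (q | r)=True q=True r=True
Evaluating at position 5: result = True

Answer: true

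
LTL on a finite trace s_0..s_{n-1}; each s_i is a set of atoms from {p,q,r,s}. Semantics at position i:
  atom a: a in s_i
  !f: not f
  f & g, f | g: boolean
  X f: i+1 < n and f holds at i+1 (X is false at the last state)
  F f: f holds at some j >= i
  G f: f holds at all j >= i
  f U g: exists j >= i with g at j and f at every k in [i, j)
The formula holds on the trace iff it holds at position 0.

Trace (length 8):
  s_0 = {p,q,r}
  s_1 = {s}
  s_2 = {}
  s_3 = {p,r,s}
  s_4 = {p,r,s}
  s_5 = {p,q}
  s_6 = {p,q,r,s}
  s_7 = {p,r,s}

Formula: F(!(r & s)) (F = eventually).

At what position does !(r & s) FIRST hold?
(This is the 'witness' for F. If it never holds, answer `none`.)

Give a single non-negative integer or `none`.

Answer: 0

Derivation:
s_0={p,q,r}: !(r & s)=True (r & s)=False r=True s=False
s_1={s}: !(r & s)=True (r & s)=False r=False s=True
s_2={}: !(r & s)=True (r & s)=False r=False s=False
s_3={p,r,s}: !(r & s)=False (r & s)=True r=True s=True
s_4={p,r,s}: !(r & s)=False (r & s)=True r=True s=True
s_5={p,q}: !(r & s)=True (r & s)=False r=False s=False
s_6={p,q,r,s}: !(r & s)=False (r & s)=True r=True s=True
s_7={p,r,s}: !(r & s)=False (r & s)=True r=True s=True
F(!(r & s)) holds; first witness at position 0.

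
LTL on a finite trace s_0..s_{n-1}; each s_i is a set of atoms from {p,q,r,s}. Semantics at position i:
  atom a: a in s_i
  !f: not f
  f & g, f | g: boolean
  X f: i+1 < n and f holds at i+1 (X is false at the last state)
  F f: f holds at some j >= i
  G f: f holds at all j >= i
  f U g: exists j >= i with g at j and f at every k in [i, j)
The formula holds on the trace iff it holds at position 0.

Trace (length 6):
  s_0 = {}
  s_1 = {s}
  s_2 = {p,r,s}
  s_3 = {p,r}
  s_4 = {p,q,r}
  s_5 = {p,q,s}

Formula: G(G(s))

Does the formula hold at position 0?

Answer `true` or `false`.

s_0={}: G(G(s))=False G(s)=False s=False
s_1={s}: G(G(s))=False G(s)=False s=True
s_2={p,r,s}: G(G(s))=False G(s)=False s=True
s_3={p,r}: G(G(s))=False G(s)=False s=False
s_4={p,q,r}: G(G(s))=False G(s)=False s=False
s_5={p,q,s}: G(G(s))=True G(s)=True s=True

Answer: false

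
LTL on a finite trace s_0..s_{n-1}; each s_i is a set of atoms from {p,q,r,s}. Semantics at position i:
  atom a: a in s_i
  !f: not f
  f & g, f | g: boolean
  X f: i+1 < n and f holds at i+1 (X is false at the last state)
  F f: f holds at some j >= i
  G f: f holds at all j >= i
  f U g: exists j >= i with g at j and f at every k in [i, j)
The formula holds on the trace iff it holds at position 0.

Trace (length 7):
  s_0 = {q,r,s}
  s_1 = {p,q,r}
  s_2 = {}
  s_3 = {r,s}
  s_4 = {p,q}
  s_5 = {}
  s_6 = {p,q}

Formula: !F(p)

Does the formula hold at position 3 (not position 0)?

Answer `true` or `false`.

Answer: false

Derivation:
s_0={q,r,s}: !F(p)=False F(p)=True p=False
s_1={p,q,r}: !F(p)=False F(p)=True p=True
s_2={}: !F(p)=False F(p)=True p=False
s_3={r,s}: !F(p)=False F(p)=True p=False
s_4={p,q}: !F(p)=False F(p)=True p=True
s_5={}: !F(p)=False F(p)=True p=False
s_6={p,q}: !F(p)=False F(p)=True p=True
Evaluating at position 3: result = False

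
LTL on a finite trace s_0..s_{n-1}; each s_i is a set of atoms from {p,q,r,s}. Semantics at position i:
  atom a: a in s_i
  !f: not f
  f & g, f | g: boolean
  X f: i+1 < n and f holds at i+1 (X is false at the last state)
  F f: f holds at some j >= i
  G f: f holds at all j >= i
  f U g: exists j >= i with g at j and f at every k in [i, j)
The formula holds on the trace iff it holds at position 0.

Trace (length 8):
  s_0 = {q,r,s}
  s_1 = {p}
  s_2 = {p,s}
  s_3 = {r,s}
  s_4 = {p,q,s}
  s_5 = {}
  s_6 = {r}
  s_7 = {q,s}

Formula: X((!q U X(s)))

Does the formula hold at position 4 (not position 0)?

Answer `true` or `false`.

Answer: true

Derivation:
s_0={q,r,s}: X((!q U X(s)))=True (!q U X(s))=False !q=False q=True X(s)=False s=True
s_1={p}: X((!q U X(s)))=True (!q U X(s))=True !q=True q=False X(s)=True s=False
s_2={p,s}: X((!q U X(s)))=True (!q U X(s))=True !q=True q=False X(s)=True s=True
s_3={r,s}: X((!q U X(s)))=False (!q U X(s))=True !q=True q=False X(s)=True s=True
s_4={p,q,s}: X((!q U X(s)))=True (!q U X(s))=False !q=False q=True X(s)=False s=True
s_5={}: X((!q U X(s)))=True (!q U X(s))=True !q=True q=False X(s)=False s=False
s_6={r}: X((!q U X(s)))=False (!q U X(s))=True !q=True q=False X(s)=True s=False
s_7={q,s}: X((!q U X(s)))=False (!q U X(s))=False !q=False q=True X(s)=False s=True
Evaluating at position 4: result = True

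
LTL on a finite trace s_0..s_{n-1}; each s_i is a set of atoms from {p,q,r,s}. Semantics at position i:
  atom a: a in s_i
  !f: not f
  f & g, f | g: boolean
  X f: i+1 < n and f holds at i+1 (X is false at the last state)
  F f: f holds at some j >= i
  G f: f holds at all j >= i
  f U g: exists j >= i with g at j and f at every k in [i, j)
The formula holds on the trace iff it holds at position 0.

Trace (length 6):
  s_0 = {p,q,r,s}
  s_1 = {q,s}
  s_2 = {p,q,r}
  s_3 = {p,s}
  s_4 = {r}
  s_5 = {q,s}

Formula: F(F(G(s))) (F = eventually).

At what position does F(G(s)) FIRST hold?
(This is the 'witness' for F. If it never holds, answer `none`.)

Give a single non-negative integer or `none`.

s_0={p,q,r,s}: F(G(s))=True G(s)=False s=True
s_1={q,s}: F(G(s))=True G(s)=False s=True
s_2={p,q,r}: F(G(s))=True G(s)=False s=False
s_3={p,s}: F(G(s))=True G(s)=False s=True
s_4={r}: F(G(s))=True G(s)=False s=False
s_5={q,s}: F(G(s))=True G(s)=True s=True
F(F(G(s))) holds; first witness at position 0.

Answer: 0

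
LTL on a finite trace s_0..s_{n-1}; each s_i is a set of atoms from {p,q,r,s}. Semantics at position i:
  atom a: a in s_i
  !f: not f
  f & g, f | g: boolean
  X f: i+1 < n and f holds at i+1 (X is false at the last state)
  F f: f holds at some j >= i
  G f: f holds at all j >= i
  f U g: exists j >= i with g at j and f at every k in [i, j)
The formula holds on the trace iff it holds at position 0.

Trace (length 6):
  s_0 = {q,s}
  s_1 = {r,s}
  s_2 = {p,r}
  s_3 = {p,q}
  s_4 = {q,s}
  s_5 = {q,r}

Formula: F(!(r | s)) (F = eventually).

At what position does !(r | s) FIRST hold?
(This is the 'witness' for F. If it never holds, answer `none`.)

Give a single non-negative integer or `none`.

Answer: 3

Derivation:
s_0={q,s}: !(r | s)=False (r | s)=True r=False s=True
s_1={r,s}: !(r | s)=False (r | s)=True r=True s=True
s_2={p,r}: !(r | s)=False (r | s)=True r=True s=False
s_3={p,q}: !(r | s)=True (r | s)=False r=False s=False
s_4={q,s}: !(r | s)=False (r | s)=True r=False s=True
s_5={q,r}: !(r | s)=False (r | s)=True r=True s=False
F(!(r | s)) holds; first witness at position 3.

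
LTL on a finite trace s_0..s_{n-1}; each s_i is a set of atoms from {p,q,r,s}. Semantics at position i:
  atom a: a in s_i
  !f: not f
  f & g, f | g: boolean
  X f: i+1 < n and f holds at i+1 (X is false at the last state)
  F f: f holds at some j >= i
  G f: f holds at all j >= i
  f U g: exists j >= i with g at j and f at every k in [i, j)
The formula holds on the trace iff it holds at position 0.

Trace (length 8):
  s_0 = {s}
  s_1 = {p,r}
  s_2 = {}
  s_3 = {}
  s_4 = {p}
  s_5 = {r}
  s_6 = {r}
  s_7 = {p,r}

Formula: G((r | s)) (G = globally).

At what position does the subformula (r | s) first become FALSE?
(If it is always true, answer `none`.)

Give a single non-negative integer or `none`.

s_0={s}: (r | s)=True r=False s=True
s_1={p,r}: (r | s)=True r=True s=False
s_2={}: (r | s)=False r=False s=False
s_3={}: (r | s)=False r=False s=False
s_4={p}: (r | s)=False r=False s=False
s_5={r}: (r | s)=True r=True s=False
s_6={r}: (r | s)=True r=True s=False
s_7={p,r}: (r | s)=True r=True s=False
G((r | s)) holds globally = False
First violation at position 2.

Answer: 2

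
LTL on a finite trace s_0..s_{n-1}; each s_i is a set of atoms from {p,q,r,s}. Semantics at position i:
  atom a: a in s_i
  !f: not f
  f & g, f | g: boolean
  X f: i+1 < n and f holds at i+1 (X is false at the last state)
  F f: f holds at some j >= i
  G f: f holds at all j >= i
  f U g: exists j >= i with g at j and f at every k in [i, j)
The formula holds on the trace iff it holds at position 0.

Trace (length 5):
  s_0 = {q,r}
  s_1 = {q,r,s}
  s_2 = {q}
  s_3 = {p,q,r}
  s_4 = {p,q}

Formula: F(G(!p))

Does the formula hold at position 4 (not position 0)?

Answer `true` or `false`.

s_0={q,r}: F(G(!p))=False G(!p)=False !p=True p=False
s_1={q,r,s}: F(G(!p))=False G(!p)=False !p=True p=False
s_2={q}: F(G(!p))=False G(!p)=False !p=True p=False
s_3={p,q,r}: F(G(!p))=False G(!p)=False !p=False p=True
s_4={p,q}: F(G(!p))=False G(!p)=False !p=False p=True
Evaluating at position 4: result = False

Answer: false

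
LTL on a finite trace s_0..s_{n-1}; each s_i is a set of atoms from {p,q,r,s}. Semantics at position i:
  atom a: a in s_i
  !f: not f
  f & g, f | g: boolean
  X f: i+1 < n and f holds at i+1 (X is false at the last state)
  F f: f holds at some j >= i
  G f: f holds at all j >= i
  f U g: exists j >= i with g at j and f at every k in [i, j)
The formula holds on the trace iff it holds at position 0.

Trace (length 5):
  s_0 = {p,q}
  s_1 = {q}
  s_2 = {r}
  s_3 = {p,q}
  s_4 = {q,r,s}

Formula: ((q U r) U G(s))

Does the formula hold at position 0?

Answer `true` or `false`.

Answer: true

Derivation:
s_0={p,q}: ((q U r) U G(s))=True (q U r)=True q=True r=False G(s)=False s=False
s_1={q}: ((q U r) U G(s))=True (q U r)=True q=True r=False G(s)=False s=False
s_2={r}: ((q U r) U G(s))=True (q U r)=True q=False r=True G(s)=False s=False
s_3={p,q}: ((q U r) U G(s))=True (q U r)=True q=True r=False G(s)=False s=False
s_4={q,r,s}: ((q U r) U G(s))=True (q U r)=True q=True r=True G(s)=True s=True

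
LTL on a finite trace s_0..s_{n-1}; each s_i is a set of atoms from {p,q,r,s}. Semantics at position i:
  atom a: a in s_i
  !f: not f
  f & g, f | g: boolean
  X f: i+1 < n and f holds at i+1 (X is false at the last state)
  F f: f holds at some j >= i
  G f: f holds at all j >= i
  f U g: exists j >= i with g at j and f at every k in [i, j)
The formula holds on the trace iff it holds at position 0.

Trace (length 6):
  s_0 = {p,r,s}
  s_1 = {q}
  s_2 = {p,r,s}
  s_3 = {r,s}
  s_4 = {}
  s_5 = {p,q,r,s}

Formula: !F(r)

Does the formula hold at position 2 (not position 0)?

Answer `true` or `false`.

Answer: false

Derivation:
s_0={p,r,s}: !F(r)=False F(r)=True r=True
s_1={q}: !F(r)=False F(r)=True r=False
s_2={p,r,s}: !F(r)=False F(r)=True r=True
s_3={r,s}: !F(r)=False F(r)=True r=True
s_4={}: !F(r)=False F(r)=True r=False
s_5={p,q,r,s}: !F(r)=False F(r)=True r=True
Evaluating at position 2: result = False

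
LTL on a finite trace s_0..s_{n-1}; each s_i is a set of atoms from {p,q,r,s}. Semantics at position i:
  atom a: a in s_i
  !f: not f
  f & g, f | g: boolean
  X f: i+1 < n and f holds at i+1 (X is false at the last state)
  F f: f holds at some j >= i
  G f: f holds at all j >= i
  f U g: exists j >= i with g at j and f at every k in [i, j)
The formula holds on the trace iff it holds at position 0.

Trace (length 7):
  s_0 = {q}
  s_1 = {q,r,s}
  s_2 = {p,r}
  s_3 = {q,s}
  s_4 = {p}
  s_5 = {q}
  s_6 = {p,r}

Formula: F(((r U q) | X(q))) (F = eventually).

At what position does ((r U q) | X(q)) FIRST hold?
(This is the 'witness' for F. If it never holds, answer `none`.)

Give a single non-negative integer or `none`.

s_0={q}: ((r U q) | X(q))=True (r U q)=True r=False q=True X(q)=True
s_1={q,r,s}: ((r U q) | X(q))=True (r U q)=True r=True q=True X(q)=False
s_2={p,r}: ((r U q) | X(q))=True (r U q)=True r=True q=False X(q)=True
s_3={q,s}: ((r U q) | X(q))=True (r U q)=True r=False q=True X(q)=False
s_4={p}: ((r U q) | X(q))=True (r U q)=False r=False q=False X(q)=True
s_5={q}: ((r U q) | X(q))=True (r U q)=True r=False q=True X(q)=False
s_6={p,r}: ((r U q) | X(q))=False (r U q)=False r=True q=False X(q)=False
F(((r U q) | X(q))) holds; first witness at position 0.

Answer: 0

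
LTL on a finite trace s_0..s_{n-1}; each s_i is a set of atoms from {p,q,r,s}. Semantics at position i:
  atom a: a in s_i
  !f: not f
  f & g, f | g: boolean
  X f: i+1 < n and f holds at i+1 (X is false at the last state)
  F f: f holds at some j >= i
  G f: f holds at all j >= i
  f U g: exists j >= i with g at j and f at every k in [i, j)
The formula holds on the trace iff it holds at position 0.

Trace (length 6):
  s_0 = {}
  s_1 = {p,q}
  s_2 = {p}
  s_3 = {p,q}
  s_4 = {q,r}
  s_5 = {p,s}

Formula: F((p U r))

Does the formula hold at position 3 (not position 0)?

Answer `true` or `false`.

s_0={}: F((p U r))=True (p U r)=False p=False r=False
s_1={p,q}: F((p U r))=True (p U r)=True p=True r=False
s_2={p}: F((p U r))=True (p U r)=True p=True r=False
s_3={p,q}: F((p U r))=True (p U r)=True p=True r=False
s_4={q,r}: F((p U r))=True (p U r)=True p=False r=True
s_5={p,s}: F((p U r))=False (p U r)=False p=True r=False
Evaluating at position 3: result = True

Answer: true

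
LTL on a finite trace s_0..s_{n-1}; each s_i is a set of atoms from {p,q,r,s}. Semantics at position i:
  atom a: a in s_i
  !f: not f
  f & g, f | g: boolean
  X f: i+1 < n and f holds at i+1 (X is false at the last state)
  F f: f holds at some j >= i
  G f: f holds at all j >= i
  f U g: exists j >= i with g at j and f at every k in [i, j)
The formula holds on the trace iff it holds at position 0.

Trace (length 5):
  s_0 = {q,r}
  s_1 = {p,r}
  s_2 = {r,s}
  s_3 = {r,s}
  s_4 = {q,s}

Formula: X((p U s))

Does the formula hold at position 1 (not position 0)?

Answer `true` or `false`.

Answer: true

Derivation:
s_0={q,r}: X((p U s))=True (p U s)=False p=False s=False
s_1={p,r}: X((p U s))=True (p U s)=True p=True s=False
s_2={r,s}: X((p U s))=True (p U s)=True p=False s=True
s_3={r,s}: X((p U s))=True (p U s)=True p=False s=True
s_4={q,s}: X((p U s))=False (p U s)=True p=False s=True
Evaluating at position 1: result = True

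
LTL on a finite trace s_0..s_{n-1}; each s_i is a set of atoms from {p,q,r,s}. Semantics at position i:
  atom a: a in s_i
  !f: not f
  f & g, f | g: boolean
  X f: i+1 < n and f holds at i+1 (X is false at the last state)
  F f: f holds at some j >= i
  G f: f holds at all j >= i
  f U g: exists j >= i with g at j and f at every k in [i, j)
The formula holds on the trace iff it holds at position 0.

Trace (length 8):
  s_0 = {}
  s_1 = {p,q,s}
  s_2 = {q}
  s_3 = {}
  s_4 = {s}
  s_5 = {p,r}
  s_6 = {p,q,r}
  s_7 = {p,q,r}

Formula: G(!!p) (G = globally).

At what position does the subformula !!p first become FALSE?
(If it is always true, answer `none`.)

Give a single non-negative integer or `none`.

Answer: 0

Derivation:
s_0={}: !!p=False !p=True p=False
s_1={p,q,s}: !!p=True !p=False p=True
s_2={q}: !!p=False !p=True p=False
s_3={}: !!p=False !p=True p=False
s_4={s}: !!p=False !p=True p=False
s_5={p,r}: !!p=True !p=False p=True
s_6={p,q,r}: !!p=True !p=False p=True
s_7={p,q,r}: !!p=True !p=False p=True
G(!!p) holds globally = False
First violation at position 0.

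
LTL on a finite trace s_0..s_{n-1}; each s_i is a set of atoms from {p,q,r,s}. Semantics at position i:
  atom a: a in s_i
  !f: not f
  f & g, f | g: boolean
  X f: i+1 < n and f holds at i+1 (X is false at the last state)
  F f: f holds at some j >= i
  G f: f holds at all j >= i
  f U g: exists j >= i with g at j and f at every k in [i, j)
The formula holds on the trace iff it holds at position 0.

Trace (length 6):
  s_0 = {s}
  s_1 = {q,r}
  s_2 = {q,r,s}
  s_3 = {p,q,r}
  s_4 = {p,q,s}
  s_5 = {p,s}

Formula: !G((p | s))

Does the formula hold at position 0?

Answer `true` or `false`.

Answer: true

Derivation:
s_0={s}: !G((p | s))=True G((p | s))=False (p | s)=True p=False s=True
s_1={q,r}: !G((p | s))=True G((p | s))=False (p | s)=False p=False s=False
s_2={q,r,s}: !G((p | s))=False G((p | s))=True (p | s)=True p=False s=True
s_3={p,q,r}: !G((p | s))=False G((p | s))=True (p | s)=True p=True s=False
s_4={p,q,s}: !G((p | s))=False G((p | s))=True (p | s)=True p=True s=True
s_5={p,s}: !G((p | s))=False G((p | s))=True (p | s)=True p=True s=True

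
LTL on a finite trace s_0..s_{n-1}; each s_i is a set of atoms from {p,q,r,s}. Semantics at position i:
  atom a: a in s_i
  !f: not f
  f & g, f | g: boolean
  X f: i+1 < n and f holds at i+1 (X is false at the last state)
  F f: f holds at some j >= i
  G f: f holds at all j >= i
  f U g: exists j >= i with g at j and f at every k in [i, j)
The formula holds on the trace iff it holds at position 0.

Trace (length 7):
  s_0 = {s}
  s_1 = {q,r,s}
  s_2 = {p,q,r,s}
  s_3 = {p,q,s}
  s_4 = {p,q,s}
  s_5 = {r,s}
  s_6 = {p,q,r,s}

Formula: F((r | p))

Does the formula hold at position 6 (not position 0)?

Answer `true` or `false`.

Answer: true

Derivation:
s_0={s}: F((r | p))=True (r | p)=False r=False p=False
s_1={q,r,s}: F((r | p))=True (r | p)=True r=True p=False
s_2={p,q,r,s}: F((r | p))=True (r | p)=True r=True p=True
s_3={p,q,s}: F((r | p))=True (r | p)=True r=False p=True
s_4={p,q,s}: F((r | p))=True (r | p)=True r=False p=True
s_5={r,s}: F((r | p))=True (r | p)=True r=True p=False
s_6={p,q,r,s}: F((r | p))=True (r | p)=True r=True p=True
Evaluating at position 6: result = True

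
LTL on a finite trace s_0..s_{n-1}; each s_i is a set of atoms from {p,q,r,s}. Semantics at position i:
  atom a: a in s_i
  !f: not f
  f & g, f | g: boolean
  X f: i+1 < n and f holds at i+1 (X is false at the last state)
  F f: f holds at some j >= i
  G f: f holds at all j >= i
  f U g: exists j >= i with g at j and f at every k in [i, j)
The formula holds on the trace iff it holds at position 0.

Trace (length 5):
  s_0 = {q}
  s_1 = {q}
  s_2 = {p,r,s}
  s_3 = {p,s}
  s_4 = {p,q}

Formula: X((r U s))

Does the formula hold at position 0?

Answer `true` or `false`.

Answer: false

Derivation:
s_0={q}: X((r U s))=False (r U s)=False r=False s=False
s_1={q}: X((r U s))=True (r U s)=False r=False s=False
s_2={p,r,s}: X((r U s))=True (r U s)=True r=True s=True
s_3={p,s}: X((r U s))=False (r U s)=True r=False s=True
s_4={p,q}: X((r U s))=False (r U s)=False r=False s=False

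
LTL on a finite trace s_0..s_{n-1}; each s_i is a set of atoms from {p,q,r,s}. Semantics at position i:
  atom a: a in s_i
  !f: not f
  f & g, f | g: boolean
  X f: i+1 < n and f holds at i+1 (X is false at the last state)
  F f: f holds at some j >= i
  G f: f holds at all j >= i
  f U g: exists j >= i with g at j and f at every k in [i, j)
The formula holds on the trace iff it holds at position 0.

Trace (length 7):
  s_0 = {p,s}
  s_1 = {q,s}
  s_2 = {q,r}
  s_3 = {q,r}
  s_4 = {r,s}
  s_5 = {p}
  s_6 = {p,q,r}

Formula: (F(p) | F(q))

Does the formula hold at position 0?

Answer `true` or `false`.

Answer: true

Derivation:
s_0={p,s}: (F(p) | F(q))=True F(p)=True p=True F(q)=True q=False
s_1={q,s}: (F(p) | F(q))=True F(p)=True p=False F(q)=True q=True
s_2={q,r}: (F(p) | F(q))=True F(p)=True p=False F(q)=True q=True
s_3={q,r}: (F(p) | F(q))=True F(p)=True p=False F(q)=True q=True
s_4={r,s}: (F(p) | F(q))=True F(p)=True p=False F(q)=True q=False
s_5={p}: (F(p) | F(q))=True F(p)=True p=True F(q)=True q=False
s_6={p,q,r}: (F(p) | F(q))=True F(p)=True p=True F(q)=True q=True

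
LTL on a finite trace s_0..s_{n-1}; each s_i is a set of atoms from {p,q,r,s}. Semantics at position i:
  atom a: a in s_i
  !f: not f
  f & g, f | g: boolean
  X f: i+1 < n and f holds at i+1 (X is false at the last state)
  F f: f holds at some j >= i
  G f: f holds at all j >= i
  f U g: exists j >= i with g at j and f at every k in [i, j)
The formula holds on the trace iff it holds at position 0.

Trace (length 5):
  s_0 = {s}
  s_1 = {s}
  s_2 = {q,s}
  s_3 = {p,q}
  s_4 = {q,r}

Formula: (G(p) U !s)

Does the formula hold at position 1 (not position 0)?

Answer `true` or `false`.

Answer: false

Derivation:
s_0={s}: (G(p) U !s)=False G(p)=False p=False !s=False s=True
s_1={s}: (G(p) U !s)=False G(p)=False p=False !s=False s=True
s_2={q,s}: (G(p) U !s)=False G(p)=False p=False !s=False s=True
s_3={p,q}: (G(p) U !s)=True G(p)=False p=True !s=True s=False
s_4={q,r}: (G(p) U !s)=True G(p)=False p=False !s=True s=False
Evaluating at position 1: result = False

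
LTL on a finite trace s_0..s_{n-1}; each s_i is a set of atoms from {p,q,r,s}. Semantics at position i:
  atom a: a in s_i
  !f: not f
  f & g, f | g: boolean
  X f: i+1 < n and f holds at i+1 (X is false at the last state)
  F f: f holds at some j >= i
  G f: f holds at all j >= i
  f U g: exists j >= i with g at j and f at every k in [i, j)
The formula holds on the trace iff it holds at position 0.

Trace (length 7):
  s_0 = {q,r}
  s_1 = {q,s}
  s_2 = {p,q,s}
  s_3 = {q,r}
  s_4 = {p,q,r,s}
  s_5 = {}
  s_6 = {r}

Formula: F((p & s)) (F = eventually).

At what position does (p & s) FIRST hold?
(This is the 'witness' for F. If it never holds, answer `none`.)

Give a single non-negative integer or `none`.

Answer: 2

Derivation:
s_0={q,r}: (p & s)=False p=False s=False
s_1={q,s}: (p & s)=False p=False s=True
s_2={p,q,s}: (p & s)=True p=True s=True
s_3={q,r}: (p & s)=False p=False s=False
s_4={p,q,r,s}: (p & s)=True p=True s=True
s_5={}: (p & s)=False p=False s=False
s_6={r}: (p & s)=False p=False s=False
F((p & s)) holds; first witness at position 2.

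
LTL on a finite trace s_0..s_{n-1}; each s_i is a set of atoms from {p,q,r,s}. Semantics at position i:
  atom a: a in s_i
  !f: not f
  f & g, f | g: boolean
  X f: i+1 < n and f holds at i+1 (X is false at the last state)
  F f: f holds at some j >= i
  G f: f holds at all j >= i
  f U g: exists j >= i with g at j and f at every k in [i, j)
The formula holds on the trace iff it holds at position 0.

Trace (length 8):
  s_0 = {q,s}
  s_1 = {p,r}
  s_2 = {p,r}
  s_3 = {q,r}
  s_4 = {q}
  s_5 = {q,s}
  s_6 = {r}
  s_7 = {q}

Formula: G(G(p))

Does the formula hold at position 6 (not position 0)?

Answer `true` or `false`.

Answer: false

Derivation:
s_0={q,s}: G(G(p))=False G(p)=False p=False
s_1={p,r}: G(G(p))=False G(p)=False p=True
s_2={p,r}: G(G(p))=False G(p)=False p=True
s_3={q,r}: G(G(p))=False G(p)=False p=False
s_4={q}: G(G(p))=False G(p)=False p=False
s_5={q,s}: G(G(p))=False G(p)=False p=False
s_6={r}: G(G(p))=False G(p)=False p=False
s_7={q}: G(G(p))=False G(p)=False p=False
Evaluating at position 6: result = False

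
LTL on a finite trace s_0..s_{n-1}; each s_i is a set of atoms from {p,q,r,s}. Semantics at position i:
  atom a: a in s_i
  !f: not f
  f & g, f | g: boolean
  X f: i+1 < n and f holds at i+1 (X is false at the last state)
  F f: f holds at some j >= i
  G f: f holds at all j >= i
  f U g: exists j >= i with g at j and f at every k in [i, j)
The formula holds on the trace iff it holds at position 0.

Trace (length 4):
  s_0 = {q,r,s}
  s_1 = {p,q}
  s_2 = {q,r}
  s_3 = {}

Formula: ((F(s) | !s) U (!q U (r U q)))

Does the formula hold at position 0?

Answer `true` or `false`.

s_0={q,r,s}: ((F(s) | !s) U (!q U (r U q)))=True (F(s) | !s)=True F(s)=True s=True !s=False (!q U (r U q))=True !q=False q=True (r U q)=True r=True
s_1={p,q}: ((F(s) | !s) U (!q U (r U q)))=True (F(s) | !s)=True F(s)=False s=False !s=True (!q U (r U q))=True !q=False q=True (r U q)=True r=False
s_2={q,r}: ((F(s) | !s) U (!q U (r U q)))=True (F(s) | !s)=True F(s)=False s=False !s=True (!q U (r U q))=True !q=False q=True (r U q)=True r=True
s_3={}: ((F(s) | !s) U (!q U (r U q)))=False (F(s) | !s)=True F(s)=False s=False !s=True (!q U (r U q))=False !q=True q=False (r U q)=False r=False

Answer: true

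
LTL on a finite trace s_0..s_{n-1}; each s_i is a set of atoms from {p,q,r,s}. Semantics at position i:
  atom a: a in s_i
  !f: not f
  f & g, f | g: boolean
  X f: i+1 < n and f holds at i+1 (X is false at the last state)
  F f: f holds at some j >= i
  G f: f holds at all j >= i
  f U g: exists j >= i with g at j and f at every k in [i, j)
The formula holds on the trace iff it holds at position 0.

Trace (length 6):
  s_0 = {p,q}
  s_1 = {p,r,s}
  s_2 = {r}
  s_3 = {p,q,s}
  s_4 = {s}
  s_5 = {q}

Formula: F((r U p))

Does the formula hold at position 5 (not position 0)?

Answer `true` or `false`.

s_0={p,q}: F((r U p))=True (r U p)=True r=False p=True
s_1={p,r,s}: F((r U p))=True (r U p)=True r=True p=True
s_2={r}: F((r U p))=True (r U p)=True r=True p=False
s_3={p,q,s}: F((r U p))=True (r U p)=True r=False p=True
s_4={s}: F((r U p))=False (r U p)=False r=False p=False
s_5={q}: F((r U p))=False (r U p)=False r=False p=False
Evaluating at position 5: result = False

Answer: false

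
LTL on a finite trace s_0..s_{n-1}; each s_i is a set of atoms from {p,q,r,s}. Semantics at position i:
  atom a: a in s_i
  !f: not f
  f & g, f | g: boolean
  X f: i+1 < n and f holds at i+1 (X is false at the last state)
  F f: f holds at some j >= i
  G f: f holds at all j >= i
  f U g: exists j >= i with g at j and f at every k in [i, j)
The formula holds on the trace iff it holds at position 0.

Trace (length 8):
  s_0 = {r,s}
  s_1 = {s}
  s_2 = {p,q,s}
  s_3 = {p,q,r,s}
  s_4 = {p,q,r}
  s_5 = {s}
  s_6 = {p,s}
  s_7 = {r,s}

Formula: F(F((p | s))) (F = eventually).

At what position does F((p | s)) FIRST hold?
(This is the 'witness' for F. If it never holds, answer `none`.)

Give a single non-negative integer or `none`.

Answer: 0

Derivation:
s_0={r,s}: F((p | s))=True (p | s)=True p=False s=True
s_1={s}: F((p | s))=True (p | s)=True p=False s=True
s_2={p,q,s}: F((p | s))=True (p | s)=True p=True s=True
s_3={p,q,r,s}: F((p | s))=True (p | s)=True p=True s=True
s_4={p,q,r}: F((p | s))=True (p | s)=True p=True s=False
s_5={s}: F((p | s))=True (p | s)=True p=False s=True
s_6={p,s}: F((p | s))=True (p | s)=True p=True s=True
s_7={r,s}: F((p | s))=True (p | s)=True p=False s=True
F(F((p | s))) holds; first witness at position 0.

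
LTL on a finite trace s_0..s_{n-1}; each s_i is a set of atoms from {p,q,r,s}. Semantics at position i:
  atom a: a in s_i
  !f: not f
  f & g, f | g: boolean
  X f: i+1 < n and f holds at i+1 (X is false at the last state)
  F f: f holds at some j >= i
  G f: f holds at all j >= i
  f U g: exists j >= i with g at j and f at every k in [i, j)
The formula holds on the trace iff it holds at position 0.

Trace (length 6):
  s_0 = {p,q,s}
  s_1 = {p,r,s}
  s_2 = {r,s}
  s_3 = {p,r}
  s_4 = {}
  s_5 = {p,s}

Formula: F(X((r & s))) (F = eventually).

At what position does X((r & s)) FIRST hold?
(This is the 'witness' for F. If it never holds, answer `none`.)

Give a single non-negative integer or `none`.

s_0={p,q,s}: X((r & s))=True (r & s)=False r=False s=True
s_1={p,r,s}: X((r & s))=True (r & s)=True r=True s=True
s_2={r,s}: X((r & s))=False (r & s)=True r=True s=True
s_3={p,r}: X((r & s))=False (r & s)=False r=True s=False
s_4={}: X((r & s))=False (r & s)=False r=False s=False
s_5={p,s}: X((r & s))=False (r & s)=False r=False s=True
F(X((r & s))) holds; first witness at position 0.

Answer: 0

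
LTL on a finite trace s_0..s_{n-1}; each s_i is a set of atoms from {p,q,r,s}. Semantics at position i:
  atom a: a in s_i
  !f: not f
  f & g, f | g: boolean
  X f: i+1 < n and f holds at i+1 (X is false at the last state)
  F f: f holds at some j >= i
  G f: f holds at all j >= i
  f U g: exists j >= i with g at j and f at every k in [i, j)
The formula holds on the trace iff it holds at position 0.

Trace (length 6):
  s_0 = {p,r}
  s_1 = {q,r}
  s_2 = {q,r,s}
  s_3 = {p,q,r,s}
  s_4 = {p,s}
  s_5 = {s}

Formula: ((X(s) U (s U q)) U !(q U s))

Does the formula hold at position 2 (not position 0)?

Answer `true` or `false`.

Answer: false

Derivation:
s_0={p,r}: ((X(s) U (s U q)) U !(q U s))=True (X(s) U (s U q))=False X(s)=False s=False (s U q)=False q=False !(q U s)=True (q U s)=False
s_1={q,r}: ((X(s) U (s U q)) U !(q U s))=False (X(s) U (s U q))=True X(s)=True s=False (s U q)=True q=True !(q U s)=False (q U s)=True
s_2={q,r,s}: ((X(s) U (s U q)) U !(q U s))=False (X(s) U (s U q))=True X(s)=True s=True (s U q)=True q=True !(q U s)=False (q U s)=True
s_3={p,q,r,s}: ((X(s) U (s U q)) U !(q U s))=False (X(s) U (s U q))=True X(s)=True s=True (s U q)=True q=True !(q U s)=False (q U s)=True
s_4={p,s}: ((X(s) U (s U q)) U !(q U s))=False (X(s) U (s U q))=False X(s)=True s=True (s U q)=False q=False !(q U s)=False (q U s)=True
s_5={s}: ((X(s) U (s U q)) U !(q U s))=False (X(s) U (s U q))=False X(s)=False s=True (s U q)=False q=False !(q U s)=False (q U s)=True
Evaluating at position 2: result = False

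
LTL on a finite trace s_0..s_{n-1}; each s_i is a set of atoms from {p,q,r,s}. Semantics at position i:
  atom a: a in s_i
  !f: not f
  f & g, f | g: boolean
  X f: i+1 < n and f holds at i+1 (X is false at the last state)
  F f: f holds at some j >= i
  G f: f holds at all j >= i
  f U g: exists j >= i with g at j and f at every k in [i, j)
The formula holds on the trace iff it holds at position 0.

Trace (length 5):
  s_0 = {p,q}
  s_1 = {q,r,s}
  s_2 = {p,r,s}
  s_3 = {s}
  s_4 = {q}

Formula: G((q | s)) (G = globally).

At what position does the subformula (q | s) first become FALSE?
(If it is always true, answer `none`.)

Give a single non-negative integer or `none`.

Answer: none

Derivation:
s_0={p,q}: (q | s)=True q=True s=False
s_1={q,r,s}: (q | s)=True q=True s=True
s_2={p,r,s}: (q | s)=True q=False s=True
s_3={s}: (q | s)=True q=False s=True
s_4={q}: (q | s)=True q=True s=False
G((q | s)) holds globally = True
No violation — formula holds at every position.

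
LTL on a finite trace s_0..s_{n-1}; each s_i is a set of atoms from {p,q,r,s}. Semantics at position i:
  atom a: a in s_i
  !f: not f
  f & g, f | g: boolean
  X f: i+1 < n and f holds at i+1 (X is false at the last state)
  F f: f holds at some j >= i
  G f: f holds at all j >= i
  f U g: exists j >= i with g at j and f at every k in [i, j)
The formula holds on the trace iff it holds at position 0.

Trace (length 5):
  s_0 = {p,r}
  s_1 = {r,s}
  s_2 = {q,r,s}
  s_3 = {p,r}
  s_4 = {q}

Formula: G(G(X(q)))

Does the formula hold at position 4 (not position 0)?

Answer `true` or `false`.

Answer: false

Derivation:
s_0={p,r}: G(G(X(q)))=False G(X(q))=False X(q)=False q=False
s_1={r,s}: G(G(X(q)))=False G(X(q))=False X(q)=True q=False
s_2={q,r,s}: G(G(X(q)))=False G(X(q))=False X(q)=False q=True
s_3={p,r}: G(G(X(q)))=False G(X(q))=False X(q)=True q=False
s_4={q}: G(G(X(q)))=False G(X(q))=False X(q)=False q=True
Evaluating at position 4: result = False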